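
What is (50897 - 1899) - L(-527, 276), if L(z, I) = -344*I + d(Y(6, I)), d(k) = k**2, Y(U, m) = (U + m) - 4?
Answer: 66658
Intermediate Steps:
Y(U, m) = -4 + U + m
L(z, I) = (2 + I)**2 - 344*I (L(z, I) = -344*I + (-4 + 6 + I)**2 = -344*I + (2 + I)**2 = (2 + I)**2 - 344*I)
(50897 - 1899) - L(-527, 276) = (50897 - 1899) - ((2 + 276)**2 - 344*276) = 48998 - (278**2 - 94944) = 48998 - (77284 - 94944) = 48998 - 1*(-17660) = 48998 + 17660 = 66658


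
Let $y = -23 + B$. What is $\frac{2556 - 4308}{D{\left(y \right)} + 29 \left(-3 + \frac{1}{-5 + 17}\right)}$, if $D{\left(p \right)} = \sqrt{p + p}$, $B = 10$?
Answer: $\frac{21339360}{1033969} + \frac{252288 i \sqrt{26}}{1033969} \approx 20.638 + 1.2442 i$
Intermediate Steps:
$y = -13$ ($y = -23 + 10 = -13$)
$D{\left(p \right)} = \sqrt{2} \sqrt{p}$ ($D{\left(p \right)} = \sqrt{2 p} = \sqrt{2} \sqrt{p}$)
$\frac{2556 - 4308}{D{\left(y \right)} + 29 \left(-3 + \frac{1}{-5 + 17}\right)} = \frac{2556 - 4308}{\sqrt{2} \sqrt{-13} + 29 \left(-3 + \frac{1}{-5 + 17}\right)} = - \frac{1752}{\sqrt{2} i \sqrt{13} + 29 \left(-3 + \frac{1}{12}\right)} = - \frac{1752}{i \sqrt{26} + 29 \left(-3 + \frac{1}{12}\right)} = - \frac{1752}{i \sqrt{26} + 29 \left(- \frac{35}{12}\right)} = - \frac{1752}{i \sqrt{26} - \frac{1015}{12}} = - \frac{1752}{- \frac{1015}{12} + i \sqrt{26}}$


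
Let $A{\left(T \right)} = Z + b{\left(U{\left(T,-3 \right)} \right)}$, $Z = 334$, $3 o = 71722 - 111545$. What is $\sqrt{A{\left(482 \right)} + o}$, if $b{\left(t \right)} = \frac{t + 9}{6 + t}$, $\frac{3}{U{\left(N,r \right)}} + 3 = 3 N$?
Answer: $\frac{i \sqrt{970579695657}}{8661} \approx 113.75 i$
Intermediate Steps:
$U{\left(N,r \right)} = \frac{3}{-3 + 3 N}$
$o = - \frac{39823}{3}$ ($o = \frac{71722 - 111545}{3} = \frac{1}{3} \left(-39823\right) = - \frac{39823}{3} \approx -13274.0$)
$b{\left(t \right)} = \frac{9 + t}{6 + t}$
$A{\left(T \right)} = 334 + \frac{9 + \frac{1}{-1 + T}}{6 + \frac{1}{-1 + T}}$
$\sqrt{A{\left(482 \right)} + o} = \sqrt{\frac{-1678 + 2013 \cdot 482}{-5 + 6 \cdot 482} - \frac{39823}{3}} = \sqrt{\frac{-1678 + 970266}{-5 + 2892} - \frac{39823}{3}} = \sqrt{\frac{1}{2887} \cdot 968588 - \frac{39823}{3}} = \sqrt{\frac{968588}{2887} - \frac{39823}{3}} = \sqrt{- \frac{112063237}{8661}} = \frac{i \sqrt{970579695657}}{8661}$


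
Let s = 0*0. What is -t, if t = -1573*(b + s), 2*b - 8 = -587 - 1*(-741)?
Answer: 127413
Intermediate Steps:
s = 0
b = 81 (b = 4 + (-587 - 1*(-741))/2 = 4 + (-587 + 741)/2 = 4 + (1/2)*154 = 4 + 77 = 81)
t = -127413 (t = -1573*(81 + 0) = -1573*81 = -127413)
-t = -1*(-127413) = 127413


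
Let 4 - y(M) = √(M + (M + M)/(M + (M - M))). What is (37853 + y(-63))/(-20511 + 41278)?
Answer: 37857/20767 - I*√61/20767 ≈ 1.8229 - 0.00037609*I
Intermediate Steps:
y(M) = 4 - √(2 + M) (y(M) = 4 - √(M + (M + M)/(M + (M - M))) = 4 - √(M + (2*M)/(M + 0)) = 4 - √(M + (2*M)/M) = 4 - √(M + 2) = 4 - √(2 + M))
(37853 + y(-63))/(-20511 + 41278) = (37853 + (4 - √(2 - 63)))/(-20511 + 41278) = (37853 + (4 - √(-61)))/20767 = (37853 + (4 - I*√61))*(1/20767) = (37857 - I*√61)*(1/20767) = 37857/20767 - I*√61/20767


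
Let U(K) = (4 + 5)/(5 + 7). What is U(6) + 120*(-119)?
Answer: -57117/4 ≈ -14279.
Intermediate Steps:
U(K) = 3/4 (U(K) = 9/12 = 9*(1/12) = 3/4)
U(6) + 120*(-119) = 3/4 + 120*(-119) = 3/4 - 14280 = -57117/4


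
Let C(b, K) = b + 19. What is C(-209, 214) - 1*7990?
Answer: -8180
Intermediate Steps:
C(b, K) = 19 + b
C(-209, 214) - 1*7990 = (19 - 209) - 1*7990 = -190 - 7990 = -8180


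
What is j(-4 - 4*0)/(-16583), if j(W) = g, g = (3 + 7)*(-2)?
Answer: 20/16583 ≈ 0.0012061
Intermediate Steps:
g = -20 (g = 10*(-2) = -20)
j(W) = -20
j(-4 - 4*0)/(-16583) = -20/(-16583) = -20*(-1/16583) = 20/16583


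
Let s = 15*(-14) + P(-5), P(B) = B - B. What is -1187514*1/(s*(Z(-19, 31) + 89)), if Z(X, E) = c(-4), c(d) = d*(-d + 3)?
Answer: 197919/2135 ≈ 92.702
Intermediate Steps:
P(B) = 0
c(d) = d*(3 - d)
Z(X, E) = -28 (Z(X, E) = -4*(3 - 1*(-4)) = -4*(3 + 4) = -4*7 = -28)
s = -210 (s = 15*(-14) + 0 = -210 + 0 = -210)
-1187514*1/(s*(Z(-19, 31) + 89)) = -1187514*(-1/(210*(-28 + 89))) = -1187514/(61*(-210)) = -1187514/(-12810) = -1187514*(-1/12810) = 197919/2135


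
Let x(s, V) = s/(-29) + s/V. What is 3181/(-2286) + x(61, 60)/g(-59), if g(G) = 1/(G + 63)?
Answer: -1902187/331470 ≈ -5.7386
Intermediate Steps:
x(s, V) = -s/29 + s/V (x(s, V) = s*(-1/29) + s/V = -s/29 + s/V)
g(G) = 1/(63 + G)
3181/(-2286) + x(61, 60)/g(-59) = 3181/(-2286) + (-1/29*61 + 61/60)/(1/(63 - 59)) = 3181*(-1/2286) + (-61/29 + 61*(1/60))/(1/4) = -3181/2286 + (-61/29 + 61/60)/(1/4) = -3181/2286 - 1891/1740*4 = -3181/2286 - 1891/435 = -1902187/331470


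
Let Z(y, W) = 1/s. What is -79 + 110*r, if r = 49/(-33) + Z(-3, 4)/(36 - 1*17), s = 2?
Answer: -13648/57 ≈ -239.44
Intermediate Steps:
Z(y, W) = ½ (Z(y, W) = 1/2 = ½)
r = -1829/1254 (r = 49/(-33) + 1/(2*(36 - 1*17)) = 49*(-1/33) + 1/(2*(36 - 17)) = -49/33 + (½)/19 = -49/33 + (½)*(1/19) = -49/33 + 1/38 = -1829/1254 ≈ -1.4585)
-79 + 110*r = -79 + 110*(-1829/1254) = -79 - 9145/57 = -13648/57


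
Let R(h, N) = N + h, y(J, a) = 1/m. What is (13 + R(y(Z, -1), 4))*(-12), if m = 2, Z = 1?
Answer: -210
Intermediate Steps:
y(J, a) = ½ (y(J, a) = 1/2 = 1*(½) = ½)
(13 + R(y(Z, -1), 4))*(-12) = (13 + (4 + ½))*(-12) = (13 + 9/2)*(-12) = (35/2)*(-12) = -210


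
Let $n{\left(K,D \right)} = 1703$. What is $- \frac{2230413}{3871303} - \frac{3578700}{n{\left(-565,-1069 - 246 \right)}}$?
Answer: $- \frac{13858030439439}{6592829009} \approx -2102.0$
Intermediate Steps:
$- \frac{2230413}{3871303} - \frac{3578700}{n{\left(-565,-1069 - 246 \right)}} = - \frac{2230413}{3871303} - \frac{3578700}{1703} = - \frac{13858030439439}{6592829009}$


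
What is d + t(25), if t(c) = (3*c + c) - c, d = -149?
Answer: -74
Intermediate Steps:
t(c) = 3*c (t(c) = 4*c - c = 3*c)
d + t(25) = -149 + 3*25 = -149 + 75 = -74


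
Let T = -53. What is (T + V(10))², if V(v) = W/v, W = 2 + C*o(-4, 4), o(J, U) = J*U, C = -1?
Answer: 65536/25 ≈ 2621.4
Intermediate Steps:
W = 18 (W = 2 - (-4)*4 = 2 - 1*(-16) = 2 + 16 = 18)
V(v) = 18/v
(T + V(10))² = (-53 + 18/10)² = (-53 + 18*(⅒))² = (-53 + 9/5)² = (-256/5)² = 65536/25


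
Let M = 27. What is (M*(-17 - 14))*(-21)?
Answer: 17577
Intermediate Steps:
(M*(-17 - 14))*(-21) = (27*(-17 - 14))*(-21) = (27*(-31))*(-21) = -837*(-21) = 17577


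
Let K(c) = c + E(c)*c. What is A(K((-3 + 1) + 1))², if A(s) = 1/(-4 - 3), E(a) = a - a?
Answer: 1/49 ≈ 0.020408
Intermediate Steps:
E(a) = 0
K(c) = c (K(c) = c + 0*c = c + 0 = c)
A(s) = -⅐ (A(s) = 1/(-7) = -⅐)
A(K((-3 + 1) + 1))² = (-⅐)² = 1/49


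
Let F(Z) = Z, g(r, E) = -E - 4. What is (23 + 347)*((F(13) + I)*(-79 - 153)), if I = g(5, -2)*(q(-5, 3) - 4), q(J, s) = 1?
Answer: -1630960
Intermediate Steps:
g(r, E) = -4 - E
I = 6 (I = (-4 - 1*(-2))*(1 - 4) = (-4 + 2)*(-3) = -2*(-3) = 6)
(23 + 347)*((F(13) + I)*(-79 - 153)) = (23 + 347)*((13 + 6)*(-79 - 153)) = 370*(19*(-232)) = 370*(-4408) = -1630960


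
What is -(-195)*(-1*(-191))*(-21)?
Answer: -782145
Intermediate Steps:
-(-195)*(-1*(-191))*(-21) = -(-195)*191*(-21) = -195*(-191)*(-21) = 37245*(-21) = -782145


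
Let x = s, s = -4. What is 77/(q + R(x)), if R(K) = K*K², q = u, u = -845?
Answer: -77/909 ≈ -0.084708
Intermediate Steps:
x = -4
q = -845
R(K) = K³
77/(q + R(x)) = 77/(-845 + (-4)³) = 77/(-845 - 64) = 77/(-909) = -1/909*77 = -77/909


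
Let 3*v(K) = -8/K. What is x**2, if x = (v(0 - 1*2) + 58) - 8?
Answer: 23716/9 ≈ 2635.1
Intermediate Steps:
v(K) = -8/(3*K) (v(K) = (-8/K)/3 = -8/(3*K))
x = 154/3 (x = (-8/(3*(0 - 1*2)) + 58) - 8 = (-8/(3*(0 - 2)) + 58) - 8 = (-8/3/(-2) + 58) - 8 = (-8/3*(-1/2) + 58) - 8 = (4/3 + 58) - 8 = 178/3 - 8 = 154/3 ≈ 51.333)
x**2 = (154/3)**2 = 23716/9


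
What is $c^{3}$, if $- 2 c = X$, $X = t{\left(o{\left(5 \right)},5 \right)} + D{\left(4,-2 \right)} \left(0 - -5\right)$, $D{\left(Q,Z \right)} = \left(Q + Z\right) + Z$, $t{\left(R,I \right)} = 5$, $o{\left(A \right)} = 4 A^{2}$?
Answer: $- \frac{125}{8} \approx -15.625$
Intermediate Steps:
$D{\left(Q,Z \right)} = Q + 2 Z$
$X = 5$ ($X = 5 + \left(4 + 2 \left(-2\right)\right) \left(0 - -5\right) = 5 + \left(4 - 4\right) \left(0 + 5\right) = 5 + 0 \cdot 5 = 5 + 0 = 5$)
$c = - \frac{5}{2}$ ($c = \left(- \frac{1}{2}\right) 5 = - \frac{5}{2} \approx -2.5$)
$c^{3} = \left(- \frac{5}{2}\right)^{3} = - \frac{125}{8}$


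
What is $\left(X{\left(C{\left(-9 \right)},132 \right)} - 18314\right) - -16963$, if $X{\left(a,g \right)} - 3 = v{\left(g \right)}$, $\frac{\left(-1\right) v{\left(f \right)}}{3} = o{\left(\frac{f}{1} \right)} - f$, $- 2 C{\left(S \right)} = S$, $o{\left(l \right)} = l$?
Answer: $-1348$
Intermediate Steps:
$C{\left(S \right)} = - \frac{S}{2}$
$v{\left(f \right)} = 0$ ($v{\left(f \right)} = - 3 \left(\frac{f}{1} - f\right) = - 3 \left(f 1 - f\right) = - 3 \left(f - f\right) = \left(-3\right) 0 = 0$)
$X{\left(a,g \right)} = 3$ ($X{\left(a,g \right)} = 3 + 0 = 3$)
$\left(X{\left(C{\left(-9 \right)},132 \right)} - 18314\right) - -16963 = \left(3 - 18314\right) - -16963 = -18311 + 16963 = -1348$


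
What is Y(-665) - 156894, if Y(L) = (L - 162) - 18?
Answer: -157739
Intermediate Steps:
Y(L) = -180 + L (Y(L) = (-162 + L) - 18 = -180 + L)
Y(-665) - 156894 = (-180 - 665) - 156894 = -845 - 156894 = -157739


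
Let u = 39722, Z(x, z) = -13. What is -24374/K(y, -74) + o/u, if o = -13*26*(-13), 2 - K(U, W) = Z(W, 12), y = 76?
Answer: -484059059/297915 ≈ -1624.8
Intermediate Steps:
K(U, W) = 15 (K(U, W) = 2 - 1*(-13) = 2 + 13 = 15)
o = 4394 (o = -338*(-13) = 4394)
-24374/K(y, -74) + o/u = -24374/15 + 4394/39722 = -24374*1/15 + 4394*(1/39722) = -24374/15 + 2197/19861 = -484059059/297915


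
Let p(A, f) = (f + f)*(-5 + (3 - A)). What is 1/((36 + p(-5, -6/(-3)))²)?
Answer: 1/2304 ≈ 0.00043403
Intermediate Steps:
p(A, f) = 2*f*(-2 - A) (p(A, f) = (2*f)*(-2 - A) = 2*f*(-2 - A))
1/((36 + p(-5, -6/(-3)))²) = 1/((36 - 2*(-6/(-3))*(2 - 5))²) = 1/((36 - 2*(-6*(-⅓))*(-3))²) = 1/((36 - 2*2*(-3))²) = 1/((36 + 12)²) = 1/(48²) = 1/2304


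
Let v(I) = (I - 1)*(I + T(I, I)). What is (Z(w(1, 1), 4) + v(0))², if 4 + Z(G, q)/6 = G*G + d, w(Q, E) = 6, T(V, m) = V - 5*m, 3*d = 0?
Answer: 36864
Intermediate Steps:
d = 0 (d = (⅓)*0 = 0)
v(I) = -3*I*(-1 + I) (v(I) = (I - 1)*(I + (I - 5*I)) = (-1 + I)*(I - 4*I) = (-1 + I)*(-3*I) = -3*I*(-1 + I))
Z(G, q) = -24 + 6*G² (Z(G, q) = -24 + 6*(G*G + 0) = -24 + 6*(G² + 0) = -24 + 6*G²)
(Z(w(1, 1), 4) + v(0))² = ((-24 + 6*6²) + 3*0*(1 - 1*0))² = ((-24 + 6*36) + 3*0*(1 + 0))² = ((-24 + 216) + 3*0*1)² = (192 + 0)² = 192² = 36864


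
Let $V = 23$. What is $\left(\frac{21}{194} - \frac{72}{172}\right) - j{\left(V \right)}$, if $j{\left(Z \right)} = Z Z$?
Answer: $- \frac{4415507}{8342} \approx -529.31$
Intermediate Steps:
$j{\left(Z \right)} = Z^{2}$
$\left(\frac{21}{194} - \frac{72}{172}\right) - j{\left(V \right)} = \left(\frac{21}{194} - \frac{72}{172}\right) - 23^{2} = \left(21 \cdot \frac{1}{194} - \frac{18}{43}\right) - 529 = \left(\frac{21}{194} - \frac{18}{43}\right) - 529 = - \frac{2589}{8342} - 529 = - \frac{4415507}{8342}$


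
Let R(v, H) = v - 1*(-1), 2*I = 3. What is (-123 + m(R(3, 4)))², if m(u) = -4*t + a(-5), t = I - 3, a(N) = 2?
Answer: 13225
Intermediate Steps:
I = 3/2 (I = (½)*3 = 3/2 ≈ 1.5000)
t = -3/2 (t = 3/2 - 3 = -3/2 ≈ -1.5000)
R(v, H) = 1 + v (R(v, H) = v + 1 = 1 + v)
m(u) = 8 (m(u) = -4*(-3/2) + 2 = 6 + 2 = 8)
(-123 + m(R(3, 4)))² = (-123 + 8)² = (-115)² = 13225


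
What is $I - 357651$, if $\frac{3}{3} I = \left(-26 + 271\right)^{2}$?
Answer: $-297626$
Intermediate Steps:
$I = 60025$ ($I = \left(-26 + 271\right)^{2} = 245^{2} = 60025$)
$I - 357651 = 60025 - 357651 = -297626$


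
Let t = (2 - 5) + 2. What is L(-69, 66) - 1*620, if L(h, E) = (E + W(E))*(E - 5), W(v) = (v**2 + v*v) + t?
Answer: 534777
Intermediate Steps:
t = -1 (t = -3 + 2 = -1)
W(v) = -1 + 2*v**2 (W(v) = (v**2 + v*v) - 1 = (v**2 + v**2) - 1 = 2*v**2 - 1 = -1 + 2*v**2)
L(h, E) = (-5 + E)*(-1 + E + 2*E**2) (L(h, E) = (E + (-1 + 2*E**2))*(E - 5) = (-1 + E + 2*E**2)*(-5 + E) = (-5 + E)*(-1 + E + 2*E**2))
L(-69, 66) - 1*620 = (5 - 9*66**2 - 6*66 + 2*66**3) - 1*620 = (5 - 9*4356 - 396 + 2*287496) - 620 = (5 - 39204 - 396 + 574992) - 620 = 535397 - 620 = 534777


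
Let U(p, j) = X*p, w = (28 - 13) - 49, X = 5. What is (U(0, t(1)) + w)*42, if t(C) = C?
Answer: -1428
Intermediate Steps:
w = -34 (w = 15 - 49 = -34)
U(p, j) = 5*p
(U(0, t(1)) + w)*42 = (5*0 - 34)*42 = (0 - 34)*42 = -34*42 = -1428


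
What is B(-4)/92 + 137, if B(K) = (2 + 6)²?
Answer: 3167/23 ≈ 137.70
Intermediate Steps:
B(K) = 64 (B(K) = 8² = 64)
B(-4)/92 + 137 = 64/92 + 137 = (1/92)*64 + 137 = 16/23 + 137 = 3167/23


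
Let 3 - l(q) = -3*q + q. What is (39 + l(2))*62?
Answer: 2852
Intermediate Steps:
l(q) = 3 + 2*q (l(q) = 3 - (-3*q + q) = 3 - (-2)*q = 3 + 2*q)
(39 + l(2))*62 = (39 + (3 + 2*2))*62 = (39 + (3 + 4))*62 = (39 + 7)*62 = 46*62 = 2852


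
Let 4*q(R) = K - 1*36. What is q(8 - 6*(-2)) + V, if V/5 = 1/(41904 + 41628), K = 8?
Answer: -584719/83532 ≈ -6.9999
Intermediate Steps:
q(R) = -7 (q(R) = (8 - 1*36)/4 = (8 - 36)/4 = (¼)*(-28) = -7)
V = 5/83532 (V = 5/(41904 + 41628) = 5/83532 ≈ 5.9857e-5)
q(8 - 6*(-2)) + V = -7 + 5/83532 = -584719/83532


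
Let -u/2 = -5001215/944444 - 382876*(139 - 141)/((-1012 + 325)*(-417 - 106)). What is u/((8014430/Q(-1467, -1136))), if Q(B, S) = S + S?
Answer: -5921161047512/3300502500779955 ≈ -0.0017940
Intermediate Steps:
Q(B, S) = 2*S
u = 1073731668827/169669836822 (u = -2*(-5001215/944444 - 382876*(139 - 141)/((-1012 + 325)*(-417 - 106))) = -2*(-5001215*1/944444 - 382876/(-523/(-2)*(-687))) = -2*(-5001215/944444 - 382876/(-523*(-½)*(-687))) = -2*(-5001215/944444 - 382876/((523/2)*(-687))) = -2*(-5001215/944444 - 382876/(-359301/2)) = -2*(-5001215/944444 - 382876*(-2/359301)) = -2*(-5001215/944444 + 765752/359301) = -2*(-1073731668827/339339673644) = 1073731668827/169669836822 ≈ 6.3284)
u/((8014430/Q(-1467, -1136))) = 1073731668827/(169669836822*((8014430/((2*(-1136)))))) = 1073731668827/(169669836822*((8014430/(-2272)))) = 1073731668827/(169669836822*((8014430*(-1/2272)))) = 1073731668827/(169669836822*(-4007215/1136)) = (1073731668827/169669836822)*(-1136/4007215) = -5921161047512/3300502500779955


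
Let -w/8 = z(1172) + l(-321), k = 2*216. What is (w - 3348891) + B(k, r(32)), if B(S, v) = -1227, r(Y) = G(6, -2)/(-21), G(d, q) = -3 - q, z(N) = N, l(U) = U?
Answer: -3356926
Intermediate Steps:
k = 432
r(Y) = 1/21 (r(Y) = (-3 - 1*(-2))/(-21) = (-3 + 2)*(-1/21) = -1*(-1/21) = 1/21)
w = -6808 (w = -8*(1172 - 321) = -8*851 = -6808)
(w - 3348891) + B(k, r(32)) = (-6808 - 3348891) - 1227 = -3355699 - 1227 = -3356926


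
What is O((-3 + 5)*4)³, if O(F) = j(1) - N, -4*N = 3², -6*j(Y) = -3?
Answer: 1331/64 ≈ 20.797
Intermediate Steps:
j(Y) = ½ (j(Y) = -⅙*(-3) = ½)
N = -9/4 (N = -¼*3² = -¼*9 = -9/4 ≈ -2.2500)
O(F) = 11/4 (O(F) = ½ - 1*(-9/4) = ½ + 9/4 = 11/4)
O((-3 + 5)*4)³ = (11/4)³ = 1331/64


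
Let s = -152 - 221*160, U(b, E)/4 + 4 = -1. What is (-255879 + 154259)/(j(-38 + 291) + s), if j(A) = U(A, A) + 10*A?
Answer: 50810/16501 ≈ 3.0792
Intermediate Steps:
U(b, E) = -20 (U(b, E) = -16 + 4*(-1) = -16 - 4 = -20)
j(A) = -20 + 10*A
s = -35512 (s = -152 - 35360 = -35512)
(-255879 + 154259)/(j(-38 + 291) + s) = (-255879 + 154259)/((-20 + 10*(-38 + 291)) - 35512) = -101620/((-20 + 10*253) - 35512) = -101620/((-20 + 2530) - 35512) = -101620/(2510 - 35512) = -101620/(-33002) = -101620*(-1/33002) = 50810/16501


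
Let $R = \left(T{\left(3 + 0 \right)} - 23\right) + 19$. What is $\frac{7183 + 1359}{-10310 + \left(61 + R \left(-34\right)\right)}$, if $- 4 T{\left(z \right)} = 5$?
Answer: $- \frac{17084}{20141} \approx -0.84822$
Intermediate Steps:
$T{\left(z \right)} = - \frac{5}{4}$ ($T{\left(z \right)} = \left(- \frac{1}{4}\right) 5 = - \frac{5}{4}$)
$R = - \frac{21}{4}$ ($R = \left(- \frac{5}{4} - 23\right) + 19 = - \frac{97}{4} + 19 = - \frac{21}{4} \approx -5.25$)
$\frac{7183 + 1359}{-10310 + \left(61 + R \left(-34\right)\right)} = \frac{7183 + 1359}{-10310 + \left(61 - - \frac{357}{2}\right)} = \frac{8542}{-10310 + \left(61 + \frac{357}{2}\right)} = \frac{8542}{-10310 + \frac{479}{2}} = \frac{8542}{- \frac{20141}{2}} = 8542 \left(- \frac{2}{20141}\right) = - \frac{17084}{20141}$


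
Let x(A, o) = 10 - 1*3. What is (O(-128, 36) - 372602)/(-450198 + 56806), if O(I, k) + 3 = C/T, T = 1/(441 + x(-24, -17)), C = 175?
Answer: 294205/393392 ≈ 0.74787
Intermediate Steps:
x(A, o) = 7 (x(A, o) = 10 - 3 = 7)
T = 1/448 (T = 1/(441 + 7) = 1/448 ≈ 0.0022321)
O(I, k) = 78397 (O(I, k) = -3 + 175/(1/448) = -3 + 175*448 = -3 + 78400 = 78397)
(O(-128, 36) - 372602)/(-450198 + 56806) = (78397 - 372602)/(-450198 + 56806) = -294205/(-393392) = -294205*(-1/393392) = 294205/393392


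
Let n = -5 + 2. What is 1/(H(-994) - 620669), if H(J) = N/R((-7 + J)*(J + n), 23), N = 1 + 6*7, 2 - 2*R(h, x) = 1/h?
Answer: -1995993/1238765151575 ≈ -1.6113e-6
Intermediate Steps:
n = -3
R(h, x) = 1 - 1/(2*h)
N = 43 (N = 1 + 42 = 43)
H(J) = 43*(-7 + J)*(-3 + J)/(-1/2 + (-7 + J)*(-3 + J)) (H(J) = 43/(((-1/2 + (-7 + J)*(J - 3))/(((-7 + J)*(J - 3))))) = 43/(((-1/2 + (-7 + J)*(-3 + J))/(((-7 + J)*(-3 + J))))) = 43/(((1/((-7 + J)*(-3 + J)))*(-1/2 + (-7 + J)*(-3 + J)))) = 43/(((-1/2 + (-7 + J)*(-3 + J))/((-7 + J)*(-3 + J)))) = 43*((-7 + J)*(-3 + J)/(-1/2 + (-7 + J)*(-3 + J))) = 43*(-7 + J)*(-3 + J)/(-1/2 + (-7 + J)*(-3 + J)))
1/(H(-994) - 620669) = 1/(86*(21 + (-994)**2 - 10*(-994))/(41 - 20*(-994) + 2*(-994)**2) - 620669) = 1/(86*(21 + 988036 + 9940)/(41 + 19880 + 2*988036) - 620669) = 1/(86*997997/(41 + 19880 + 1976072) - 620669) = 1/(86*997997/1995993 - 620669) = 1/(86*(1/1995993)*997997 - 620669) = 1/(85827742/1995993 - 620669) = 1/(-1238765151575/1995993) = -1995993/1238765151575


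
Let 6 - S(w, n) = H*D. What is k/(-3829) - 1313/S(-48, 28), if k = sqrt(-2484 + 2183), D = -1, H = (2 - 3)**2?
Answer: -1313/7 - I*sqrt(301)/3829 ≈ -187.57 - 0.004531*I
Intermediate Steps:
H = 1 (H = (-1)**2 = 1)
S(w, n) = 7 (S(w, n) = 6 - (-1) = 6 - 1*(-1) = 6 + 1 = 7)
k = I*sqrt(301) (k = sqrt(-301) = I*sqrt(301) ≈ 17.349*I)
k/(-3829) - 1313/S(-48, 28) = (I*sqrt(301))/(-3829) - 1313/7 = (I*sqrt(301))*(-1/3829) - 1313*1/7 = -I*sqrt(301)/3829 - 1313/7 = -1313/7 - I*sqrt(301)/3829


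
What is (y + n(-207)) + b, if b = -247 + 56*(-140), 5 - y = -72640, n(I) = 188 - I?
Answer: 64953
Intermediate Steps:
y = 72645 (y = 5 - 1*(-72640) = 5 + 72640 = 72645)
b = -8087 (b = -247 - 7840 = -8087)
(y + n(-207)) + b = (72645 + (188 - 1*(-207))) - 8087 = (72645 + (188 + 207)) - 8087 = (72645 + 395) - 8087 = 73040 - 8087 = 64953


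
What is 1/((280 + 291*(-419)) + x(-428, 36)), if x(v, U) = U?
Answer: -1/121613 ≈ -8.2228e-6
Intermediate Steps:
1/((280 + 291*(-419)) + x(-428, 36)) = 1/((280 + 291*(-419)) + 36) = 1/((280 - 121929) + 36) = 1/(-121649 + 36) = 1/(-121613) = -1/121613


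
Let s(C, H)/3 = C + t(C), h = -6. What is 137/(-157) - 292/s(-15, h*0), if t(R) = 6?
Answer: 42145/4239 ≈ 9.9422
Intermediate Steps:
s(C, H) = 18 + 3*C (s(C, H) = 3*(C + 6) = 3*(6 + C) = 18 + 3*C)
137/(-157) - 292/s(-15, h*0) = 137/(-157) - 292/(18 + 3*(-15)) = 137*(-1/157) - 292/(18 - 45) = -137/157 - 292/(-27) = -137/157 - 292*(-1/27) = -137/157 + 292/27 = 42145/4239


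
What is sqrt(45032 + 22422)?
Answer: sqrt(67454) ≈ 259.72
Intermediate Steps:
sqrt(45032 + 22422) = sqrt(67454)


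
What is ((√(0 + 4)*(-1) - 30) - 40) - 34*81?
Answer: -2826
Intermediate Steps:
((√(0 + 4)*(-1) - 30) - 40) - 34*81 = ((√4*(-1) - 30) - 40) - 2754 = ((2*(-1) - 30) - 40) - 2754 = ((-2 - 30) - 40) - 2754 = (-32 - 40) - 2754 = -72 - 2754 = -2826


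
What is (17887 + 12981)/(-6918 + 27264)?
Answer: 15434/10173 ≈ 1.5172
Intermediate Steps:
(17887 + 12981)/(-6918 + 27264) = 30868/20346 = 30868*(1/20346) = 15434/10173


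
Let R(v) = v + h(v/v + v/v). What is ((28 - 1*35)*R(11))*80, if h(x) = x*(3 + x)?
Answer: -11760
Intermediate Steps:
R(v) = 10 + v (R(v) = v + (v/v + v/v)*(3 + (v/v + v/v)) = v + (1 + 1)*(3 + (1 + 1)) = v + 2*(3 + 2) = v + 2*5 = v + 10 = 10 + v)
((28 - 1*35)*R(11))*80 = ((28 - 1*35)*(10 + 11))*80 = ((28 - 35)*21)*80 = -7*21*80 = -147*80 = -11760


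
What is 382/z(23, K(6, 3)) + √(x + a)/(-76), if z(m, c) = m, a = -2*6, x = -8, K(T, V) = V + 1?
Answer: 382/23 - I*√5/38 ≈ 16.609 - 0.058844*I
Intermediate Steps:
K(T, V) = 1 + V
a = -12
382/z(23, K(6, 3)) + √(x + a)/(-76) = 382/23 + √(-8 - 12)/(-76) = 382*(1/23) + √(-20)*(-1/76) = 382/23 + (2*I*√5)*(-1/76) = 382/23 - I*√5/38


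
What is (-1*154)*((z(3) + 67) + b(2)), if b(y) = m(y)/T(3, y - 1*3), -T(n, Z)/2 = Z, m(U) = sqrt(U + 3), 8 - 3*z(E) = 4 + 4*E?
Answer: -29722/3 - 77*sqrt(5) ≈ -10080.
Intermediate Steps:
z(E) = 4/3 - 4*E/3 (z(E) = 8/3 - (4 + 4*E)/3 = 8/3 + (-4/3 - 4*E/3) = 4/3 - 4*E/3)
m(U) = sqrt(3 + U)
T(n, Z) = -2*Z
b(y) = sqrt(3 + y)/(6 - 2*y) (b(y) = sqrt(3 + y)/((-2*(y - 1*3))) = sqrt(3 + y)/((-2*(y - 3))) = sqrt(3 + y)/((-2*(-3 + y))) = sqrt(3 + y)/(6 - 2*y))
(-1*154)*((z(3) + 67) + b(2)) = (-1*154)*(((4/3 - 4/3*3) + 67) + sqrt(3 + 2)/(2*(3 - 1*2))) = -154*(((4/3 - 4) + 67) + sqrt(5)/(2*(3 - 2))) = -154*((-8/3 + 67) + (1/2)*sqrt(5)/1) = -154*(193/3 + (1/2)*sqrt(5)*1) = -154*(193/3 + sqrt(5)/2) = -29722/3 - 77*sqrt(5)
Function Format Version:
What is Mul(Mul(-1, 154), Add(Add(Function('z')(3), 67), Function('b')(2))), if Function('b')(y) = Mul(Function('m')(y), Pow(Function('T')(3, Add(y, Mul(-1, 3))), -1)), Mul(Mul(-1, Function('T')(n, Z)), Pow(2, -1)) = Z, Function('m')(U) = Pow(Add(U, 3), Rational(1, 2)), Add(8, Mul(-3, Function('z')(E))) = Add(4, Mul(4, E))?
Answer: Add(Rational(-29722, 3), Mul(-77, Pow(5, Rational(1, 2)))) ≈ -10080.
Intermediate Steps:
Function('z')(E) = Add(Rational(4, 3), Mul(Rational(-4, 3), E)) (Function('z')(E) = Add(Rational(8, 3), Mul(Rational(-1, 3), Add(4, Mul(4, E)))) = Add(Rational(8, 3), Add(Rational(-4, 3), Mul(Rational(-4, 3), E))) = Add(Rational(4, 3), Mul(Rational(-4, 3), E)))
Function('m')(U) = Pow(Add(3, U), Rational(1, 2))
Function('T')(n, Z) = Mul(-2, Z)
Function('b')(y) = Mul(Pow(Add(3, y), Rational(1, 2)), Pow(Add(6, Mul(-2, y)), -1)) (Function('b')(y) = Mul(Pow(Add(3, y), Rational(1, 2)), Pow(Mul(-2, Add(y, Mul(-1, 3))), -1)) = Mul(Pow(Add(3, y), Rational(1, 2)), Pow(Mul(-2, Add(y, -3)), -1)) = Mul(Pow(Add(3, y), Rational(1, 2)), Pow(Mul(-2, Add(-3, y)), -1)) = Mul(Pow(Add(3, y), Rational(1, 2)), Pow(Add(6, Mul(-2, y)), -1)))
Mul(Mul(-1, 154), Add(Add(Function('z')(3), 67), Function('b')(2))) = Mul(Mul(-1, 154), Add(Add(Add(Rational(4, 3), Mul(Rational(-4, 3), 3)), 67), Mul(Rational(1, 2), Pow(Add(3, 2), Rational(1, 2)), Pow(Add(3, Mul(-1, 2)), -1)))) = Mul(-154, Add(Add(Add(Rational(4, 3), -4), 67), Mul(Rational(1, 2), Pow(5, Rational(1, 2)), Pow(Add(3, -2), -1)))) = Mul(-154, Add(Add(Rational(-8, 3), 67), Mul(Rational(1, 2), Pow(5, Rational(1, 2)), Pow(1, -1)))) = Mul(-154, Add(Rational(193, 3), Mul(Rational(1, 2), Pow(5, Rational(1, 2)), 1))) = Mul(-154, Add(Rational(193, 3), Mul(Rational(1, 2), Pow(5, Rational(1, 2))))) = Add(Rational(-29722, 3), Mul(-77, Pow(5, Rational(1, 2))))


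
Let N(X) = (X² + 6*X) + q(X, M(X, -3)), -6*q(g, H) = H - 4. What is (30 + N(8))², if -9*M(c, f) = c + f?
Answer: 59428681/2916 ≈ 20380.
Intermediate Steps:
M(c, f) = -c/9 - f/9 (M(c, f) = -(c + f)/9 = -c/9 - f/9)
q(g, H) = ⅔ - H/6 (q(g, H) = -(H - 4)/6 = -(-4 + H)/6 = ⅔ - H/6)
N(X) = 11/18 + X² + 325*X/54 (N(X) = (X² + 6*X) + (⅔ - (-X/9 - ⅑*(-3))/6) = (X² + 6*X) + (⅔ - (-X/9 + ⅓)/6) = (X² + 6*X) + (⅔ - (⅓ - X/9)/6) = (X² + 6*X) + (⅔ + (-1/18 + X/54)) = (X² + 6*X) + (11/18 + X/54) = 11/18 + X² + 325*X/54)
(30 + N(8))² = (30 + (11/18 + 8² + (325/54)*8))² = (30 + (11/18 + 64 + 1300/27))² = (30 + 6089/54)² = (7709/54)² = 59428681/2916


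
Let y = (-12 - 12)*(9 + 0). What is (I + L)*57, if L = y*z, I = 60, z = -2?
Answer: 28044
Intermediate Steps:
y = -216 (y = -24*9 = -216)
L = 432 (L = -216*(-2) = 432)
(I + L)*57 = (60 + 432)*57 = 492*57 = 28044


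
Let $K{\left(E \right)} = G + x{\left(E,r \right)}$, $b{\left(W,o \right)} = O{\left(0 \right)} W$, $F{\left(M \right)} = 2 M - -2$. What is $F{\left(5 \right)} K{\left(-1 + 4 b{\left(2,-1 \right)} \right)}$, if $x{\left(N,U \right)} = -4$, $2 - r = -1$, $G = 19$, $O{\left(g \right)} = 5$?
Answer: $180$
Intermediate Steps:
$F{\left(M \right)} = 2 + 2 M$ ($F{\left(M \right)} = 2 M + 2 = 2 + 2 M$)
$r = 3$ ($r = 2 - -1 = 2 + 1 = 3$)
$b{\left(W,o \right)} = 5 W$
$K{\left(E \right)} = 15$ ($K{\left(E \right)} = 19 - 4 = 15$)
$F{\left(5 \right)} K{\left(-1 + 4 b{\left(2,-1 \right)} \right)} = \left(2 + 2 \cdot 5\right) 15 = \left(2 + 10\right) 15 = 12 \cdot 15 = 180$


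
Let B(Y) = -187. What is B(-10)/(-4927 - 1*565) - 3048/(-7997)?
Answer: 18235055/43919524 ≈ 0.41519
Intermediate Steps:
B(-10)/(-4927 - 1*565) - 3048/(-7997) = -187/(-4927 - 1*565) - 3048/(-7997) = -187/(-4927 - 565) - 3048*(-1/7997) = -187/(-5492) + 3048/7997 = -187*(-1/5492) + 3048/7997 = 187/5492 + 3048/7997 = 18235055/43919524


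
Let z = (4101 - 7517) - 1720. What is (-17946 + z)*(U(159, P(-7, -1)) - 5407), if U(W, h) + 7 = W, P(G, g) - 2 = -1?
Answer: 121295910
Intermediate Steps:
P(G, g) = 1 (P(G, g) = 2 - 1 = 1)
z = -5136 (z = -3416 - 1720 = -5136)
U(W, h) = -7 + W
(-17946 + z)*(U(159, P(-7, -1)) - 5407) = (-17946 - 5136)*((-7 + 159) - 5407) = -23082*(152 - 5407) = -23082*(-5255) = 121295910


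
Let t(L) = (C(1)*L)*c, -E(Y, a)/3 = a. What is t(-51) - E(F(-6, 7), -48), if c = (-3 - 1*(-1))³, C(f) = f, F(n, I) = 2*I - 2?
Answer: 264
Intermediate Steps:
F(n, I) = -2 + 2*I
E(Y, a) = -3*a
c = -8 (c = (-3 + 1)³ = (-2)³ = -8)
t(L) = -8*L (t(L) = (1*L)*(-8) = L*(-8) = -8*L)
t(-51) - E(F(-6, 7), -48) = -8*(-51) - (-3)*(-48) = 408 - 1*144 = 408 - 144 = 264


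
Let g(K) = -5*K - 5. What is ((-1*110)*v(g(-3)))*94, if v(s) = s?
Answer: -103400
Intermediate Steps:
g(K) = -5 - 5*K
((-1*110)*v(g(-3)))*94 = ((-1*110)*(-5 - 5*(-3)))*94 = -110*(-5 + 15)*94 = -110*10*94 = -1100*94 = -103400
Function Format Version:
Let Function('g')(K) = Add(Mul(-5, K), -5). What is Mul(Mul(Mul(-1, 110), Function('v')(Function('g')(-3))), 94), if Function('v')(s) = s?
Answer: -103400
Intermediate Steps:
Function('g')(K) = Add(-5, Mul(-5, K))
Mul(Mul(Mul(-1, 110), Function('v')(Function('g')(-3))), 94) = Mul(Mul(Mul(-1, 110), Add(-5, Mul(-5, -3))), 94) = Mul(Mul(-110, Add(-5, 15)), 94) = Mul(Mul(-110, 10), 94) = Mul(-1100, 94) = -103400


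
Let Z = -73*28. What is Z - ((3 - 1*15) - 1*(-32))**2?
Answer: -2444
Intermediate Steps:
Z = -2044
Z - ((3 - 1*15) - 1*(-32))**2 = -2044 - ((3 - 1*15) - 1*(-32))**2 = -2044 - ((3 - 15) + 32)**2 = -2044 - (-12 + 32)**2 = -2044 - 1*20**2 = -2044 - 1*400 = -2044 - 400 = -2444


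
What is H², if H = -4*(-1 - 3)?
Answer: 256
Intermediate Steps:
H = 16 (H = -4*(-4) = 16)
H² = 16² = 256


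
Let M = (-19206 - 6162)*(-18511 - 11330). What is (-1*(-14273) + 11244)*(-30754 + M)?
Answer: 19315749804478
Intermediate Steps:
M = 757006488 (M = -25368*(-29841) = 757006488)
(-1*(-14273) + 11244)*(-30754 + M) = (-1*(-14273) + 11244)*(-30754 + 757006488) = (14273 + 11244)*756975734 = 25517*756975734 = 19315749804478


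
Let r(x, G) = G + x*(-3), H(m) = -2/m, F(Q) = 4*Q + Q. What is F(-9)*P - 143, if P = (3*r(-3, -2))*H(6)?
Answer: 172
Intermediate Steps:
F(Q) = 5*Q
r(x, G) = G - 3*x
P = -7 (P = (3*(-2 - 3*(-3)))*(-2/6) = (3*(-2 + 9))*(-2*1/6) = (3*7)*(-1/3) = 21*(-1/3) = -7)
F(-9)*P - 143 = (5*(-9))*(-7) - 143 = -45*(-7) - 143 = 315 - 143 = 172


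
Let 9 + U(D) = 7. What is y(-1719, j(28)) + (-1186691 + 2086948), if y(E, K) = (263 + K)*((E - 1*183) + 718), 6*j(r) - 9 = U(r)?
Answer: 1762451/3 ≈ 5.8748e+5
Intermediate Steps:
U(D) = -2 (U(D) = -9 + 7 = -2)
j(r) = 7/6 (j(r) = 3/2 + (⅙)*(-2) = 3/2 - ⅓ = 7/6)
y(E, K) = (263 + K)*(535 + E) (y(E, K) = (263 + K)*((E - 183) + 718) = (263 + K)*((-183 + E) + 718) = (263 + K)*(535 + E))
y(-1719, j(28)) + (-1186691 + 2086948) = (140705 + 263*(-1719) + 535*(7/6) - 1719*7/6) + (-1186691 + 2086948) = (140705 - 452097 + 3745/6 - 4011/2) + 900257 = -938320/3 + 900257 = 1762451/3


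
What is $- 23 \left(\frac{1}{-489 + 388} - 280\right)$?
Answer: $\frac{650463}{101} \approx 6440.2$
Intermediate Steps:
$- 23 \left(\frac{1}{-489 + 388} - 280\right) = - 23 \left(\frac{1}{-101} - 280\right) = - 23 \left(- \frac{1}{101} - 280\right) = \left(-23\right) \left(- \frac{28281}{101}\right) = \frac{650463}{101}$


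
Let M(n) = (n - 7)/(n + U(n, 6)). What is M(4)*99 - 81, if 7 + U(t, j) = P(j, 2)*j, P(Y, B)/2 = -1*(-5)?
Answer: -1638/19 ≈ -86.211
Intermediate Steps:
P(Y, B) = 10 (P(Y, B) = 2*(-1*(-5)) = 2*5 = 10)
U(t, j) = -7 + 10*j
M(n) = (-7 + n)/(53 + n) (M(n) = (n - 7)/(n + (-7 + 10*6)) = (-7 + n)/(n + (-7 + 60)) = (-7 + n)/(n + 53) = (-7 + n)/(53 + n))
M(4)*99 - 81 = ((-7 + 4)/(53 + 4))*99 - 81 = (-3/57)*99 - 81 = ((1/57)*(-3))*99 - 81 = -1/19*99 - 81 = -99/19 - 81 = -1638/19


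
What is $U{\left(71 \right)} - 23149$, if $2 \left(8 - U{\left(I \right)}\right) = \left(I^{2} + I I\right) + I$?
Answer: $- \frac{56435}{2} \approx -28218.0$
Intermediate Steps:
$U{\left(I \right)} = 8 - I^{2} - \frac{I}{2}$ ($U{\left(I \right)} = 8 - \frac{\left(I^{2} + I I\right) + I}{2} = 8 - \frac{\left(I^{2} + I^{2}\right) + I}{2} = 8 - \frac{2 I^{2} + I}{2} = 8 - \frac{I + 2 I^{2}}{2} = 8 - \left(I^{2} + \frac{I}{2}\right) = 8 - I^{2} - \frac{I}{2}$)
$U{\left(71 \right)} - 23149 = \left(8 - 71^{2} - \frac{71}{2}\right) - 23149 = \left(8 - 5041 - \frac{71}{2}\right) - 23149 = - \frac{10137}{2} - 23149 = - \frac{56435}{2}$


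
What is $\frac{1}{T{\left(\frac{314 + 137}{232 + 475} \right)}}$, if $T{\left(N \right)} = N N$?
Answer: $\frac{499849}{203401} \approx 2.4575$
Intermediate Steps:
$T{\left(N \right)} = N^{2}$
$\frac{1}{T{\left(\frac{314 + 137}{232 + 475} \right)}} = \frac{1}{\left(\frac{314 + 137}{232 + 475}\right)^{2}} = \frac{1}{\left(\frac{451}{707}\right)^{2}} = \frac{1}{\frac{203401}{499849}} = \frac{499849}{203401}$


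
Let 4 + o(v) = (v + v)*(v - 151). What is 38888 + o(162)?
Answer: 42448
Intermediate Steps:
o(v) = -4 + 2*v*(-151 + v) (o(v) = -4 + (v + v)*(v - 151) = -4 + (2*v)*(-151 + v) = -4 + 2*v*(-151 + v))
38888 + o(162) = 38888 + (-4 - 302*162 + 2*162²) = 38888 + (-4 - 48924 + 2*26244) = 38888 + (-4 - 48924 + 52488) = 38888 + 3560 = 42448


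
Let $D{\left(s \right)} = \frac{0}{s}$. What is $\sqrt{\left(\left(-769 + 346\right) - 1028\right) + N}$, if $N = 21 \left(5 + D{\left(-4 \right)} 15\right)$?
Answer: $i \sqrt{1346} \approx 36.688 i$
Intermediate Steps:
$D{\left(s \right)} = 0$
$N = 105$ ($N = 21 \left(5 + 0 \cdot 15\right) = 21 \left(5 + 0\right) = 21 \cdot 5 = 105$)
$\sqrt{\left(\left(-769 + 346\right) - 1028\right) + N} = \sqrt{\left(\left(-769 + 346\right) - 1028\right) + 105} = \sqrt{\left(-423 - 1028\right) + 105} = \sqrt{-1451 + 105} = \sqrt{-1346} = i \sqrt{1346}$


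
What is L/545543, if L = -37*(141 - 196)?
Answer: 2035/545543 ≈ 0.0037302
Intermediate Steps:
L = 2035 (L = -37*(-55) = 2035)
L/545543 = 2035/545543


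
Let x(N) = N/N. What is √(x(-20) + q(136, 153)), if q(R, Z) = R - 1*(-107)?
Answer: 2*√61 ≈ 15.620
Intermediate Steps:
q(R, Z) = 107 + R (q(R, Z) = R + 107 = 107 + R)
x(N) = 1
√(x(-20) + q(136, 153)) = √(1 + (107 + 136)) = √(1 + 243) = √244 = 2*√61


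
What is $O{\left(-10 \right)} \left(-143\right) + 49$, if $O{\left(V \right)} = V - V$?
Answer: $49$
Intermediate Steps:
$O{\left(V \right)} = 0$
$O{\left(-10 \right)} \left(-143\right) + 49 = 0 \left(-143\right) + 49 = 0 + 49 = 49$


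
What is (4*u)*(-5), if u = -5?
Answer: 100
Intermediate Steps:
(4*u)*(-5) = (4*(-5))*(-5) = -20*(-5) = 100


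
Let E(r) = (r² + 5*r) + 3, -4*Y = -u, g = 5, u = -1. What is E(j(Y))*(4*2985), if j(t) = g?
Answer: 632820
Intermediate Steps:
Y = -¼ (Y = -(-1)*(-1)/4 = -¼*1 = -¼ ≈ -0.25000)
j(t) = 5
E(r) = 3 + r² + 5*r
E(j(Y))*(4*2985) = (3 + 5² + 5*5)*(4*2985) = (3 + 25 + 25)*11940 = 53*11940 = 632820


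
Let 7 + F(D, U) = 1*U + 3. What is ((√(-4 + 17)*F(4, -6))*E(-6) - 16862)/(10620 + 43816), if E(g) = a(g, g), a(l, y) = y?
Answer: -8431/27218 + 15*√13/13609 ≈ -0.30578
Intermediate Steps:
F(D, U) = -4 + U (F(D, U) = -7 + (1*U + 3) = -7 + (U + 3) = -7 + (3 + U) = -4 + U)
E(g) = g
((√(-4 + 17)*F(4, -6))*E(-6) - 16862)/(10620 + 43816) = ((√(-4 + 17)*(-4 - 6))*(-6) - 16862)/(10620 + 43816) = ((√13*(-10))*(-6) - 16862)/54436 = (-10*√13*(-6) - 16862)*(1/54436) = (60*√13 - 16862)*(1/54436) = (-16862 + 60*√13)*(1/54436) = -8431/27218 + 15*√13/13609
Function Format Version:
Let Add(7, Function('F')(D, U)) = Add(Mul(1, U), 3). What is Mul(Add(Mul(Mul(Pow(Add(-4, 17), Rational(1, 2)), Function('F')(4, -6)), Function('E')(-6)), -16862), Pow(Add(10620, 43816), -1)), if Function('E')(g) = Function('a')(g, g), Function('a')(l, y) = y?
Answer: Add(Rational(-8431, 27218), Mul(Rational(15, 13609), Pow(13, Rational(1, 2)))) ≈ -0.30578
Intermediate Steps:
Function('F')(D, U) = Add(-4, U) (Function('F')(D, U) = Add(-7, Add(Mul(1, U), 3)) = Add(-7, Add(U, 3)) = Add(-7, Add(3, U)) = Add(-4, U))
Function('E')(g) = g
Mul(Add(Mul(Mul(Pow(Add(-4, 17), Rational(1, 2)), Function('F')(4, -6)), Function('E')(-6)), -16862), Pow(Add(10620, 43816), -1)) = Mul(Add(Mul(Mul(Pow(Add(-4, 17), Rational(1, 2)), Add(-4, -6)), -6), -16862), Pow(Add(10620, 43816), -1)) = Mul(Add(Mul(Mul(Pow(13, Rational(1, 2)), -10), -6), -16862), Pow(54436, -1)) = Mul(Add(Mul(Mul(-10, Pow(13, Rational(1, 2))), -6), -16862), Rational(1, 54436)) = Mul(Add(Mul(60, Pow(13, Rational(1, 2))), -16862), Rational(1, 54436)) = Mul(Add(-16862, Mul(60, Pow(13, Rational(1, 2)))), Rational(1, 54436)) = Add(Rational(-8431, 27218), Mul(Rational(15, 13609), Pow(13, Rational(1, 2))))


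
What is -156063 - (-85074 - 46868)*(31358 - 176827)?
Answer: -19193626861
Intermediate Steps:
-156063 - (-85074 - 46868)*(31358 - 176827) = -156063 - (-131942)*(-145469) = -156063 - 1*19193470798 = -156063 - 19193470798 = -19193626861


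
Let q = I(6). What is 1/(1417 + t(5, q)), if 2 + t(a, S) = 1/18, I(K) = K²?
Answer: 18/25471 ≈ 0.00070669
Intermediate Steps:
q = 36 (q = 6² = 36)
t(a, S) = -35/18 (t(a, S) = -2 + 1/18 = -35/18)
1/(1417 + t(5, q)) = 1/(1417 - 35/18) = 1/(25471/18) = 18/25471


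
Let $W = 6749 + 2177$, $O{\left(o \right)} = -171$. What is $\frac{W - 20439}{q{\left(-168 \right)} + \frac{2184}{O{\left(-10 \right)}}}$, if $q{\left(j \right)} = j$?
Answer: $\frac{656241}{10304} \approx 63.688$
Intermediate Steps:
$W = 8926$
$\frac{W - 20439}{q{\left(-168 \right)} + \frac{2184}{O{\left(-10 \right)}}} = \frac{8926 - 20439}{-168 + \frac{2184}{-171}} = - \frac{11513}{-168 + 2184 \left(- \frac{1}{171}\right)} = - \frac{11513}{-168 - \frac{728}{57}} = - \frac{11513}{- \frac{10304}{57}} = \left(-11513\right) \left(- \frac{57}{10304}\right) = \frac{656241}{10304}$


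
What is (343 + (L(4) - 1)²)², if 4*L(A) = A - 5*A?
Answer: 135424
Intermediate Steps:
L(A) = -A (L(A) = (A - 5*A)/4 = (-4*A)/4 = -A)
(343 + (L(4) - 1)²)² = (343 + (-1*4 - 1)²)² = (343 + (-4 - 1)²)² = (343 + (-5)²)² = (343 + 25)² = 368² = 135424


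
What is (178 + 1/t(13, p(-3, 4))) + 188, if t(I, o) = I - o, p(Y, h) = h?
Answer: 3295/9 ≈ 366.11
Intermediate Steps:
(178 + 1/t(13, p(-3, 4))) + 188 = (178 + 1/(13 - 1*4)) + 188 = (178 + 1/(13 - 4)) + 188 = (178 + 1/9) + 188 = (178 + ⅑) + 188 = 1603/9 + 188 = 3295/9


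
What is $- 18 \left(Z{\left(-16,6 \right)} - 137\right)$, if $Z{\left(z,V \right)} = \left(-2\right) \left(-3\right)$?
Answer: $2358$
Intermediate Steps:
$Z{\left(z,V \right)} = 6$
$- 18 \left(Z{\left(-16,6 \right)} - 137\right) = - 18 \left(6 - 137\right) = \left(-18\right) \left(-131\right) = 2358$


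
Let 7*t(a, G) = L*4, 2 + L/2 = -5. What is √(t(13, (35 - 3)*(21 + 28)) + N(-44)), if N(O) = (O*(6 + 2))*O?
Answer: 6*√430 ≈ 124.42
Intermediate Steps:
L = -14 (L = -4 + 2*(-5) = -4 - 10 = -14)
t(a, G) = -8 (t(a, G) = (-14*4)/7 = (⅐)*(-56) = -8)
N(O) = 8*O² (N(O) = (O*8)*O = (8*O)*O = 8*O²)
√(t(13, (35 - 3)*(21 + 28)) + N(-44)) = √(-8 + 8*(-44)²) = √(-8 + 8*1936) = √(-8 + 15488) = √15480 = 6*√430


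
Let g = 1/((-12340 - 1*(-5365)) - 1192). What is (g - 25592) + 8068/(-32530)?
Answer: -3399578399903/132836255 ≈ -25592.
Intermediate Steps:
g = -1/8167 (g = 1/((-12340 + 5365) - 1192) = 1/(-6975 - 1192) = 1/(-8167) = -1/8167 ≈ -0.00012244)
(g - 25592) + 8068/(-32530) = (-1/8167 - 25592) + 8068/(-32530) = -209009865/8167 + 8068*(-1/32530) = -209009865/8167 - 4034/16265 = -3399578399903/132836255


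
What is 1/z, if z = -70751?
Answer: -1/70751 ≈ -1.4134e-5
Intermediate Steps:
1/z = 1/(-70751) = -1/70751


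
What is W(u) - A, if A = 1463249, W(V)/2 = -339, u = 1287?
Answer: -1463927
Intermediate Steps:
W(V) = -678 (W(V) = 2*(-339) = -678)
W(u) - A = -678 - 1*1463249 = -678 - 1463249 = -1463927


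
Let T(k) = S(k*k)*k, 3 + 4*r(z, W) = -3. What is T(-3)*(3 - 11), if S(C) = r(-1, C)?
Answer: -36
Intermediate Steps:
r(z, W) = -3/2 (r(z, W) = -¾ + (¼)*(-3) = -¾ - ¾ = -3/2)
S(C) = -3/2
T(k) = -3*k/2
T(-3)*(3 - 11) = (-3/2*(-3))*(3 - 11) = (9/2)*(-8) = -36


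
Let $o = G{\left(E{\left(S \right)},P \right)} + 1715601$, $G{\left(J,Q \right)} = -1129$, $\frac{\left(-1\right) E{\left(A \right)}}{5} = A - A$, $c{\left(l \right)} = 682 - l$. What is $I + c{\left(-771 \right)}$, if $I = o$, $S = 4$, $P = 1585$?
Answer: $1715925$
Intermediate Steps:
$E{\left(A \right)} = 0$ ($E{\left(A \right)} = - 5 \left(A - A\right) = \left(-5\right) 0 = 0$)
$o = 1714472$ ($o = -1129 + 1715601 = 1714472$)
$I = 1714472$
$I + c{\left(-771 \right)} = 1714472 + \left(682 - -771\right) = 1714472 + \left(682 + 771\right) = 1714472 + 1453 = 1715925$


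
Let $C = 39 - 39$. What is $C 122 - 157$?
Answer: $-157$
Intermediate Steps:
$C = 0$ ($C = 39 - 39 = 0$)
$C 122 - 157 = 0 \cdot 122 - 157 = 0 - 157 = -157$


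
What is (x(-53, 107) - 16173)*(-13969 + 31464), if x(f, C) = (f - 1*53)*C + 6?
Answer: -481269955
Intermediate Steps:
x(f, C) = 6 + C*(-53 + f) (x(f, C) = (f - 53)*C + 6 = (-53 + f)*C + 6 = C*(-53 + f) + 6 = 6 + C*(-53 + f))
(x(-53, 107) - 16173)*(-13969 + 31464) = ((6 - 53*107 + 107*(-53)) - 16173)*(-13969 + 31464) = ((6 - 5671 - 5671) - 16173)*17495 = (-11336 - 16173)*17495 = -27509*17495 = -481269955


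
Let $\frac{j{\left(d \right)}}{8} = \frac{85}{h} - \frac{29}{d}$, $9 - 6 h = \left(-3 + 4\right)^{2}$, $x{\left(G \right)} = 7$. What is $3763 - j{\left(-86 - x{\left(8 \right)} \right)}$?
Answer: $\frac{302297}{93} \approx 3250.5$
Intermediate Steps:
$h = \frac{4}{3}$ ($h = \frac{3}{2} - \frac{\left(-3 + 4\right)^{2}}{6} = \frac{3}{2} - \frac{1^{2}}{6} = \frac{3}{2} - \frac{1}{6} = \frac{4}{3} \approx 1.3333$)
$j{\left(d \right)} = 510 - \frac{232}{d}$ ($j{\left(d \right)} = 8 \left(\frac{85}{\frac{4}{3}} - \frac{29}{d}\right) = 8 \left(85 \cdot \frac{3}{4} - \frac{29}{d}\right) = 8 \left(\frac{255}{4} - \frac{29}{d}\right) = 510 - \frac{232}{d}$)
$3763 - j{\left(-86 - x{\left(8 \right)} \right)} = 3763 - \left(510 - \frac{232}{-86 - 7}\right) = 3763 - \left(510 - \frac{232}{-93}\right) = 3763 - \left(510 - - \frac{232}{93}\right) = 3763 - \left(510 + \frac{232}{93}\right) = 3763 - \frac{47662}{93} = \frac{302297}{93}$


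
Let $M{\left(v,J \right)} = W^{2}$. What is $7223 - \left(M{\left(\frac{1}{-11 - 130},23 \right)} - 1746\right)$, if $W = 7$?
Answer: $8920$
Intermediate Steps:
$M{\left(v,J \right)} = 49$ ($M{\left(v,J \right)} = 7^{2} = 49$)
$7223 - \left(M{\left(\frac{1}{-11 - 130},23 \right)} - 1746\right) = 7223 - \left(49 - 1746\right) = 7223 - -1697 = 7223 + 1697 = 8920$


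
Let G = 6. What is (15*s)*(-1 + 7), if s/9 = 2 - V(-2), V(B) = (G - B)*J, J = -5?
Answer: 34020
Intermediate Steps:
V(B) = -30 + 5*B (V(B) = (6 - B)*(-5) = -30 + 5*B)
s = 378 (s = 9*(2 - (-30 + 5*(-2))) = 9*(2 - (-30 - 10)) = 9*(2 - 1*(-40)) = 9*(2 + 40) = 9*42 = 378)
(15*s)*(-1 + 7) = (15*378)*(-1 + 7) = 5670*6 = 34020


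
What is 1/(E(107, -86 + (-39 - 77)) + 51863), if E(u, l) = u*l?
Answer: 1/30249 ≈ 3.3059e-5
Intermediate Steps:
E(u, l) = l*u
1/(E(107, -86 + (-39 - 77)) + 51863) = 1/((-86 + (-39 - 77))*107 + 51863) = 1/((-86 - 116)*107 + 51863) = 1/(-202*107 + 51863) = 1/(-21614 + 51863) = 1/30249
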